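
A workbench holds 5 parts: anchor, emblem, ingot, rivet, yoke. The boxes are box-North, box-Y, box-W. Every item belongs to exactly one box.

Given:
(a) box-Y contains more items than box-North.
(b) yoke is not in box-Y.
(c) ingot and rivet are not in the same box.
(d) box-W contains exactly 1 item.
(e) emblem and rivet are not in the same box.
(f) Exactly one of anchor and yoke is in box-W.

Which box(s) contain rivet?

rivet: box-North

From (b): yoke ∉ box-Y.
Suppose rivet ∉ box-North: no assignment then satisfies all the clues, so rivet ∈ box-North.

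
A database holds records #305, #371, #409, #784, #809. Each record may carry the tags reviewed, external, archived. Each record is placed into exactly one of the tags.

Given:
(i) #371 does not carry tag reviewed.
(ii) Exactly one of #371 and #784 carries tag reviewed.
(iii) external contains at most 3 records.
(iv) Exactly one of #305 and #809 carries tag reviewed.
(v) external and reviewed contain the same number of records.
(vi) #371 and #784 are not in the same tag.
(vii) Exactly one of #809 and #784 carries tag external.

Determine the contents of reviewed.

From (i): #371 ∉ reviewed.
(ii) (exactly one): #784 ∈ reviewed.
(vii) (exactly one): #809 ∈ external.
(iv) (exactly one): #305 ∈ reviewed.
Suppose #409 ∈ reviewed: no assignment then satisfies all the clues, so #409 ∉ reviewed.

reviewed = {#305, #784}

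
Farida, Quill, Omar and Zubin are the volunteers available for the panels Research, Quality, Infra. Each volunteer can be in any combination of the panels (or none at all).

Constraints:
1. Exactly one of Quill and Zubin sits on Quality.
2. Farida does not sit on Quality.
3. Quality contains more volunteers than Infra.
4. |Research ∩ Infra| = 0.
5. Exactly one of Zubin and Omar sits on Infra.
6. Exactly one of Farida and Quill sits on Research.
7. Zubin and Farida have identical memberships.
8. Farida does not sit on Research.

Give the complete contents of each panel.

Research = {Quill}; Quality = {Omar, Quill}; Infra = {Omar}

From (2): Farida ∉ Quality.
From (8): Farida ∉ Research.
(6) (exactly one): Quill ∈ Research.
(7): Zubin matches Farida: Zubin ∉ Research.
(7): Zubin matches Farida: Zubin ∉ Quality.
(1) (exactly one): Quill ∈ Quality.
Suppose Farida ∈ Infra: no assignment then satisfies all the clues, so Farida ∉ Infra.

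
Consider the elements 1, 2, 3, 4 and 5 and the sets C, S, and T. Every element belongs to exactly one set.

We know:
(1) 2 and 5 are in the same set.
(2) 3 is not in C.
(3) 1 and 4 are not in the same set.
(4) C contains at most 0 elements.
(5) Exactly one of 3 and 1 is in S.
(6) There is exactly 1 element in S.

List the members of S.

S = {1}

From (2): 3 ∉ C.
(4): C already has 0, so the rest are out.
Suppose 1 ∉ S: no assignment then satisfies all the clues, so 1 ∈ S.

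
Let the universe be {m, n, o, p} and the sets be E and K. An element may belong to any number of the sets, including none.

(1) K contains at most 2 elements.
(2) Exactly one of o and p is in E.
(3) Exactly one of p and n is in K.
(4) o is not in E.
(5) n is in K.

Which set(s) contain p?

p: E

From (4): o ∉ E.
From (5): n ∈ K.
(2) (exactly one): p ∈ E.
(3) (exactly one): p ∉ K.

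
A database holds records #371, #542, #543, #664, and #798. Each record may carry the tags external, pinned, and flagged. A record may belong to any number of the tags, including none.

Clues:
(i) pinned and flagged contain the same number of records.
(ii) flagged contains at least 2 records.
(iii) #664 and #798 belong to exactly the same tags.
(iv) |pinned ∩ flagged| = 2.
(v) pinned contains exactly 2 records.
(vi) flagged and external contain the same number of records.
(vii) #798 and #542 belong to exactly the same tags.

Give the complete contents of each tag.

external = {#371, #543}; pinned = {#371, #543}; flagged = {#371, #543}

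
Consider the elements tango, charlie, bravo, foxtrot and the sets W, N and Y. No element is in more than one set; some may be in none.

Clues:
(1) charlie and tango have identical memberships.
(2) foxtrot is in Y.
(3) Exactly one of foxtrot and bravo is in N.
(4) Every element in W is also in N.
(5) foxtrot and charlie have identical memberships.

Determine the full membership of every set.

W = {}; N = {bravo}; Y = {charlie, foxtrot, tango}

From (2): foxtrot ∈ Y.
(3) (exactly one): bravo ∈ N.
(5): charlie matches foxtrot: charlie ∉ W.
(5): charlie matches foxtrot: charlie ∉ N.
(5): charlie matches foxtrot: charlie ∈ Y.
(1): tango matches charlie: tango ∉ W.
(1): tango matches charlie: tango ∉ N.
(1): tango matches charlie: tango ∈ Y.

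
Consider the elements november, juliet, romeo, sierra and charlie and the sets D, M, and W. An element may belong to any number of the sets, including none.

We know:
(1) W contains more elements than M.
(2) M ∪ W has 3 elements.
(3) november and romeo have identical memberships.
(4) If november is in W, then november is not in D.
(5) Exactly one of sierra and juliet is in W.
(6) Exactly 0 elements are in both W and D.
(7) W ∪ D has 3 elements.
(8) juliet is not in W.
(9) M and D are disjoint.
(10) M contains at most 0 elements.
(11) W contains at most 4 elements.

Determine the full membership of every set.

D = {}; M = {}; W = {november, romeo, sierra}

From (8): juliet ∉ W.
(5) (exactly one): sierra ∈ W.
(10): M already has 0, so the rest are out.
Suppose november ∈ D: no assignment then satisfies all the clues, so november ∉ D.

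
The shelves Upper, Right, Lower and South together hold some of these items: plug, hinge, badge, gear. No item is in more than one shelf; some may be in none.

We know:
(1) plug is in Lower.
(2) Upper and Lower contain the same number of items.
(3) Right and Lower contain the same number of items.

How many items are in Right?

1

From (1): plug ∈ Lower.
Suppose hinge ∈ Lower: no assignment then satisfies all the clues, so hinge ∉ Lower.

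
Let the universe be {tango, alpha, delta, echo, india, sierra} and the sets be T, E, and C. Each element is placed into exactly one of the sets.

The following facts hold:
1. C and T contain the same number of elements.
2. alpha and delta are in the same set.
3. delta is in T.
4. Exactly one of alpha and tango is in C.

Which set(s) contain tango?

tango: C

From (3): delta ∈ T.
(2): alpha matches delta: alpha ∈ T.
(4) (exactly one): tango ∈ C.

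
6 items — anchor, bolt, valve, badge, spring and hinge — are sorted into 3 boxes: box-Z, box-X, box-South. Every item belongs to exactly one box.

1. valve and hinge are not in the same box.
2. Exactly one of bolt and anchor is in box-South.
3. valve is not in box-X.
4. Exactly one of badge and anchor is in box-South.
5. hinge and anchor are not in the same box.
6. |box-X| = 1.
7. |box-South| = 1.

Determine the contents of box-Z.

box-Z = {badge, bolt, spring, valve}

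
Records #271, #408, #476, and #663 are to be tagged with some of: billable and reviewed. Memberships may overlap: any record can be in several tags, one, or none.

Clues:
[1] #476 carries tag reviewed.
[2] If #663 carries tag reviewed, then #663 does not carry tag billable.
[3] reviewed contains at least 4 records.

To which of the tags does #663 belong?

#663: reviewed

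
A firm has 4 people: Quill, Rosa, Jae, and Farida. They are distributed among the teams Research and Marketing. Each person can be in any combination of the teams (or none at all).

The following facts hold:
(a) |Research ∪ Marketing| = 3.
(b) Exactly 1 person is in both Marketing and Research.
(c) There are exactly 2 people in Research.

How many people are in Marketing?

2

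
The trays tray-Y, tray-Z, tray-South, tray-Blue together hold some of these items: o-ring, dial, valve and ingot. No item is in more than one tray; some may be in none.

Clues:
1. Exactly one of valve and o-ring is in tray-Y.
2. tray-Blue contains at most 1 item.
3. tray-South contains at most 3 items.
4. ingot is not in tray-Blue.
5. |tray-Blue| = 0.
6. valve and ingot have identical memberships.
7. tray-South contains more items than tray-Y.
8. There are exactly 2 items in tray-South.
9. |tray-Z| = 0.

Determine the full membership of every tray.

tray-Y = {o-ring}; tray-Z = {}; tray-South = {ingot, valve}; tray-Blue = {}

From (4): ingot ∉ tray-Blue.
(5): tray-Blue already has 0, so the rest are out.
(9): tray-Z already has 0, so the rest are out.
Suppose o-ring ∉ tray-Y: no assignment then satisfies all the clues, so o-ring ∈ tray-Y.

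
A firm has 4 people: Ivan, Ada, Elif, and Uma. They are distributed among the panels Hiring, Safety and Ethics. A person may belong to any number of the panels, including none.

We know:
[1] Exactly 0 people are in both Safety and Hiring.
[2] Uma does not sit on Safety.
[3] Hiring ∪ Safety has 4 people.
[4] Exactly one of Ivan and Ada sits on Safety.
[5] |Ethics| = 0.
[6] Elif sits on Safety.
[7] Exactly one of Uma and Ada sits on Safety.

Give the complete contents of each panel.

Hiring = {Ivan, Uma}; Safety = {Ada, Elif}; Ethics = {}

From (2): Uma ∉ Safety.
From (6): Elif ∈ Safety.
(5): Ethics already has 0, so the rest are out.
(7) (exactly one): Ada ∈ Safety.
(4) (exactly one): Ivan ∉ Safety.
Suppose Ivan ∉ Hiring: no assignment then satisfies all the clues, so Ivan ∈ Hiring.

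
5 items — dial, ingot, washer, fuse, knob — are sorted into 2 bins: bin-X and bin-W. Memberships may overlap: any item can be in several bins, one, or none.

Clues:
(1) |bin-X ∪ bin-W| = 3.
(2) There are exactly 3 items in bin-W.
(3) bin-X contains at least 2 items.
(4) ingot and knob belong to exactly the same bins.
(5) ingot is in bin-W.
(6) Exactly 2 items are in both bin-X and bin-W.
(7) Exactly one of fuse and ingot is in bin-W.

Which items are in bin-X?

bin-X = {ingot, knob}

From (5): ingot ∈ bin-W.
(4): knob matches ingot: knob ∈ bin-W.
(7) (exactly one): fuse ∉ bin-W.
Suppose dial ∈ bin-X: no assignment then satisfies all the clues, so dial ∉ bin-X.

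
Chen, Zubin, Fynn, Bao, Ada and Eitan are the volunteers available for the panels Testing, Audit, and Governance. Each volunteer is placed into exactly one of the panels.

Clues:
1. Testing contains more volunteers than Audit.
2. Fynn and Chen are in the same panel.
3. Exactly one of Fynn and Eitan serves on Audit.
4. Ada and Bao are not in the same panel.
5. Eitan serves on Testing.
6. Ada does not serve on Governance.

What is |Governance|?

1

From (5): Eitan ∈ Testing.
From (6): Ada ∉ Governance.
(3) (exactly one): Fynn ∈ Audit.
(2): Chen matches Fynn: Chen ∉ Testing.
(2): Chen matches Fynn: Chen ∈ Audit.
Suppose Zubin ∉ Testing: no assignment then satisfies all the clues, so Zubin ∈ Testing.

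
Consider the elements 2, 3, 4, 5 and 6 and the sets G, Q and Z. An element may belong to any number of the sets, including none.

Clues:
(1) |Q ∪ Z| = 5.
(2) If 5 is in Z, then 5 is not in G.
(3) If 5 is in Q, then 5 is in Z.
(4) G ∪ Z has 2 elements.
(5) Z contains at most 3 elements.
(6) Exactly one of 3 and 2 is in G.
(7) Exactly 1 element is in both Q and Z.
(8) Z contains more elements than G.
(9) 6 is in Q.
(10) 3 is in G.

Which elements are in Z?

Z = {3, 5}

From (9): 6 ∈ Q.
From (10): 3 ∈ G.
(6) (exactly one): 2 ∉ G.
Suppose 2 ∈ Z: no assignment then satisfies all the clues, so 2 ∉ Z.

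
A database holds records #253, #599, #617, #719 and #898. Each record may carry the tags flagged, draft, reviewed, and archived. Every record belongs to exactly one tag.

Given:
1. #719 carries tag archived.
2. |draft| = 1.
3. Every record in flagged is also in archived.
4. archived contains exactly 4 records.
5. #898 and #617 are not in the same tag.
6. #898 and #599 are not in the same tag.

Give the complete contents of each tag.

flagged = {}; draft = {#898}; reviewed = {}; archived = {#253, #599, #617, #719}

From (1): #719 ∈ archived.
Suppose #253 ∈ flagged: no assignment then satisfies all the clues, so #253 ∉ flagged.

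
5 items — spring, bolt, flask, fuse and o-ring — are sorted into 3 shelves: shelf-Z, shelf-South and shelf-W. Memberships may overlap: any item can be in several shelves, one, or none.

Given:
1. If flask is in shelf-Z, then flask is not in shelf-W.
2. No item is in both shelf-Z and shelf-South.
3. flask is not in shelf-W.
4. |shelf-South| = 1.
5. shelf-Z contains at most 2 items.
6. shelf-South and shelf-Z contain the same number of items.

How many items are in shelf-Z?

1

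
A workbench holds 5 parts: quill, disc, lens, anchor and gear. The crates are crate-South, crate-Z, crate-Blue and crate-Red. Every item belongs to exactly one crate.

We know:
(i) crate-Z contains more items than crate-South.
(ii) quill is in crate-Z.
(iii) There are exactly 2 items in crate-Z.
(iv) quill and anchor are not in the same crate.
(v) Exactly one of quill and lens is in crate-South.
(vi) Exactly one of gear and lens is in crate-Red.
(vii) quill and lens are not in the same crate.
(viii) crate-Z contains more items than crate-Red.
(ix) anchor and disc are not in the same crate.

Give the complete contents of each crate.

crate-South = {lens}; crate-Z = {disc, quill}; crate-Blue = {anchor}; crate-Red = {gear}

From (ii): quill ∈ crate-Z.
(iv): anchor ∉ crate-Z.
(v) (exactly one): lens ∈ crate-South.
(vi) (exactly one): gear ∈ crate-Red.
(iii): only 2 candidates remain for crate-Z, so all are in.
Suppose anchor ∈ crate-South: no assignment then satisfies all the clues, so anchor ∉ crate-South.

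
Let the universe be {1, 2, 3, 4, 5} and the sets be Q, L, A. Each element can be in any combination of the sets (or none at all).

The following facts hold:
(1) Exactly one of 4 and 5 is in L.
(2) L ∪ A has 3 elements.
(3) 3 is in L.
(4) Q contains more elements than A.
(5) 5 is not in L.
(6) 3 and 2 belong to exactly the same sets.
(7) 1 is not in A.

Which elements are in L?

From (3): 3 ∈ L.
From (5): 5 ∉ L.
From (7): 1 ∉ A.
(1) (exactly one): 4 ∈ L.
(6): 2 matches 3: 2 ∈ L.
Suppose 1 ∈ L: no assignment then satisfies all the clues, so 1 ∉ L.

L = {2, 3, 4}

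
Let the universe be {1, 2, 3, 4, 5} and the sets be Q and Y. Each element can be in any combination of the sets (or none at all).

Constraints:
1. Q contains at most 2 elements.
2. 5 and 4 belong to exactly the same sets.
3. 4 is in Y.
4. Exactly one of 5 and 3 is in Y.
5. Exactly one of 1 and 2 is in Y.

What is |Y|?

3

From (3): 4 ∈ Y.
(2): 5 matches 4: 5 ∈ Y.
(4) (exactly one): 3 ∉ Y.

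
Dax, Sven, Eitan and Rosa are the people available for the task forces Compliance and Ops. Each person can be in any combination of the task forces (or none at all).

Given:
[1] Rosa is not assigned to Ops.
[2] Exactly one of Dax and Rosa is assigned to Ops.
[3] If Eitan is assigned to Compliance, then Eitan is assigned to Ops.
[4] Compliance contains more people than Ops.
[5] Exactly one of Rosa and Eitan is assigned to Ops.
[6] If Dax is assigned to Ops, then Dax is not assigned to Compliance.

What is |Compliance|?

3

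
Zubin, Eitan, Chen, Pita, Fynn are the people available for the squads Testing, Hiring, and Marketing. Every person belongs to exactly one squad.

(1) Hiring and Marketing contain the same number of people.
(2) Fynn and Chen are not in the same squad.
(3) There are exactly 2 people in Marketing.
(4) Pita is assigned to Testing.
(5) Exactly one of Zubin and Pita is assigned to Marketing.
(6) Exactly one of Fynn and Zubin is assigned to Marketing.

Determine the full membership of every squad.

From (4): Pita ∈ Testing.
(5) (exactly one): Zubin ∈ Marketing.
(6) (exactly one): Fynn ∉ Marketing.
Suppose Eitan ∈ Testing: no assignment then satisfies all the clues, so Eitan ∉ Testing.

Testing = {Pita}; Hiring = {Eitan, Fynn}; Marketing = {Chen, Zubin}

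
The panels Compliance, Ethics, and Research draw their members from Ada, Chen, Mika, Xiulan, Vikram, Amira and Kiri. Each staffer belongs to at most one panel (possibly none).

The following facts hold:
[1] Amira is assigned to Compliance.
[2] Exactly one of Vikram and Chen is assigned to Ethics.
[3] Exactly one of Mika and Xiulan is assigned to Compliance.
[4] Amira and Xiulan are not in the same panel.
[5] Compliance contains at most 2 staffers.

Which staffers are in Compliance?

Compliance = {Amira, Mika}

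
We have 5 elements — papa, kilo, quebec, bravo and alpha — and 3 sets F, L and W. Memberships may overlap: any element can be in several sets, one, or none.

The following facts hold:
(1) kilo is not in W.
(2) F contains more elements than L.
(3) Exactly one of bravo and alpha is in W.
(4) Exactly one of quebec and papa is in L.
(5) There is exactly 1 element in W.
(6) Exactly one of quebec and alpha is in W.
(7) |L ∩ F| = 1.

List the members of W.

W = {alpha}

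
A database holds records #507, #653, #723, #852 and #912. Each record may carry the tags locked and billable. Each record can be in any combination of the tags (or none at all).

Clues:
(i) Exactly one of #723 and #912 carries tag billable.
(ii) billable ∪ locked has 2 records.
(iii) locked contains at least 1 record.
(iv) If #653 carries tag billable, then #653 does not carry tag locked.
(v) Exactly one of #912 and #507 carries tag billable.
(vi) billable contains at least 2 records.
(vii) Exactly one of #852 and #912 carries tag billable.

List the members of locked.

locked = {#912}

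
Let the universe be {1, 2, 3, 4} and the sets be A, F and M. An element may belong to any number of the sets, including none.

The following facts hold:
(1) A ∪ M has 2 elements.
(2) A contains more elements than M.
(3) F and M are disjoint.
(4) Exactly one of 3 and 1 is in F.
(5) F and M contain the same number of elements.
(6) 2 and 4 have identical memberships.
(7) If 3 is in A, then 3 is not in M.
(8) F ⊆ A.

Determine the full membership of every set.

A = {1, 3}; F = {3}; M = {1}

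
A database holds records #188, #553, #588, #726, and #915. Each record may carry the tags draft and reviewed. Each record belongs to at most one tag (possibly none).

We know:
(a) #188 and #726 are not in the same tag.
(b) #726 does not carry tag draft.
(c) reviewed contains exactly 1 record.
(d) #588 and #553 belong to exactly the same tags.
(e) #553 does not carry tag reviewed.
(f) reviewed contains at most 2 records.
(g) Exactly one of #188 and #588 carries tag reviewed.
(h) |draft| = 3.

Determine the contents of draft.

draft = {#553, #588, #915}

From (b): #726 ∉ draft.
From (e): #553 ∉ reviewed.
(d): #588 matches #553: #588 ∉ reviewed.
(g) (exactly one): #188 ∈ reviewed.
(h): only 3 candidates remain for draft, so all are in.
(a): #726 ∉ reviewed.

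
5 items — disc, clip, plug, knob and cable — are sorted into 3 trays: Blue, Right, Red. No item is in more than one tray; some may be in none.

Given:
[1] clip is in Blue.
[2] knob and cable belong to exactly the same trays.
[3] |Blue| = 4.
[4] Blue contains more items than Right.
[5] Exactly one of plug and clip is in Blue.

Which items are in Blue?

From (1): clip ∈ Blue.
(5) (exactly one): plug ∉ Blue.
(3): only 4 candidates remain for Blue, so all are in.

Blue = {cable, clip, disc, knob}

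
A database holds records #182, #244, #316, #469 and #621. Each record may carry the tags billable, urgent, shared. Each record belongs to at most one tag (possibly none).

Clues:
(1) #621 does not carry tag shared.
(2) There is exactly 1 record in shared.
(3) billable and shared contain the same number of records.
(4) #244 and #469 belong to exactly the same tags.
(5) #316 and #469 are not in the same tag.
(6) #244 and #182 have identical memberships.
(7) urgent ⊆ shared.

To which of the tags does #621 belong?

From (1): #621 ∉ shared.
(7) contrapositive: #621 ∉ urgent.
Suppose #621 ∉ billable: no assignment then satisfies all the clues, so #621 ∈ billable.

#621: billable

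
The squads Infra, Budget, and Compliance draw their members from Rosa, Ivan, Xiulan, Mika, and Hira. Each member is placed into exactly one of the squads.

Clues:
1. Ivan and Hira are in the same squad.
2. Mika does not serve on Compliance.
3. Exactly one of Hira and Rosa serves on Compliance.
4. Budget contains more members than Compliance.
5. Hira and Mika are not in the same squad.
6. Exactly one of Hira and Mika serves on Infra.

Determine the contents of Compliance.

From (2): Mika ∉ Compliance.
Suppose Rosa ∉ Compliance: no assignment then satisfies all the clues, so Rosa ∈ Compliance.

Compliance = {Rosa}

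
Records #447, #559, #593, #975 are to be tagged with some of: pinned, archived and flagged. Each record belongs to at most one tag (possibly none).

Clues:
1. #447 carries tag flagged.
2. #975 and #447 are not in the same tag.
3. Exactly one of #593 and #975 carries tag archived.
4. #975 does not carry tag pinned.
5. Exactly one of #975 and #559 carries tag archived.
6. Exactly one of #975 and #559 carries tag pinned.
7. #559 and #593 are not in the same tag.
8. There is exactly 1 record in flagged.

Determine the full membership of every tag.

From (1): #447 ∈ flagged.
From (4): #975 ∉ pinned.
(2): #975 ∉ flagged.
(6) (exactly one): #559 ∈ pinned.
(7): #593 ∉ pinned.
(8): flagged already has 1, so the rest are out.
(5) (exactly one): #975 ∈ archived.
(3) (exactly one): #593 ∉ archived.

pinned = {#559}; archived = {#975}; flagged = {#447}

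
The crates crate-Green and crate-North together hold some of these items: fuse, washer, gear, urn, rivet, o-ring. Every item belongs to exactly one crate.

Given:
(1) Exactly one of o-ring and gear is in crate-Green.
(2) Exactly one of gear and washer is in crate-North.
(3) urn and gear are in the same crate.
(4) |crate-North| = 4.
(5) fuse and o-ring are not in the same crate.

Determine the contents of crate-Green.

crate-Green = {o-ring, washer}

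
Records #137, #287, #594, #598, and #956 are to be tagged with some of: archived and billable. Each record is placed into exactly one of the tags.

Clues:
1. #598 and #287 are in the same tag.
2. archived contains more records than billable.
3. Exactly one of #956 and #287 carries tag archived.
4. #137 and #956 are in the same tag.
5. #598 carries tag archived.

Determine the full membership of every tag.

From (5): #598 ∈ archived.
(1): #287 matches #598: #287 ∈ archived.
(3) (exactly one): #956 ∉ archived.
(4): #137 matches #956: #137 ∉ archived.
Only one tag left: #137 ∈ billable.
Only one tag left: #956 ∈ billable.
Suppose #594 ∉ archived: no assignment then satisfies all the clues, so #594 ∈ archived.

archived = {#287, #594, #598}; billable = {#137, #956}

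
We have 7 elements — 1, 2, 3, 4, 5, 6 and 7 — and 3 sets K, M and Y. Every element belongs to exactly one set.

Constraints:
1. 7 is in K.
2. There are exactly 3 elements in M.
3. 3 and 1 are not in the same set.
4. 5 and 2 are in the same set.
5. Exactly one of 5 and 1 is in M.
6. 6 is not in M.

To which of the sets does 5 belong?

5: M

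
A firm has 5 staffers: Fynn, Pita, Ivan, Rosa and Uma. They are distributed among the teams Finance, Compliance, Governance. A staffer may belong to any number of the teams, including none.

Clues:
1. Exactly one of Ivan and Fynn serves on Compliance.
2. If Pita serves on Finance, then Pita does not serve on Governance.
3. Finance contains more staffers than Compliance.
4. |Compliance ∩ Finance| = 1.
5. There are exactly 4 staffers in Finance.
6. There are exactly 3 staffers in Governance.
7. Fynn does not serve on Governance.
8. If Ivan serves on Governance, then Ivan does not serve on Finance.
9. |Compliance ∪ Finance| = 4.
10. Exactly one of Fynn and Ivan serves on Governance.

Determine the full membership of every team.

Finance = {Fynn, Pita, Rosa, Uma}; Compliance = {Fynn}; Governance = {Ivan, Rosa, Uma}

From (7): Fynn ∉ Governance.
(10) (exactly one): Ivan ∈ Governance.
(8): Ivan ∉ Finance.
(5): only 4 candidates remain for Finance, so all are in.
(2): Pita ∉ Governance.
(6): only 3 candidates remain for Governance, so all are in.
Suppose Fynn ∉ Compliance: no assignment then satisfies all the clues, so Fynn ∈ Compliance.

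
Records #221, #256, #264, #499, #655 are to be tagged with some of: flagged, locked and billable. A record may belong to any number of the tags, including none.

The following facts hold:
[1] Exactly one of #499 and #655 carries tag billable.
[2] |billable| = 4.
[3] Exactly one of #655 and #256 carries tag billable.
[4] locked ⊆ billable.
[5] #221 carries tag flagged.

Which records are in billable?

billable = {#221, #256, #264, #499}

From (5): #221 ∈ flagged.
Suppose #221 ∉ billable: no assignment then satisfies all the clues, so #221 ∈ billable.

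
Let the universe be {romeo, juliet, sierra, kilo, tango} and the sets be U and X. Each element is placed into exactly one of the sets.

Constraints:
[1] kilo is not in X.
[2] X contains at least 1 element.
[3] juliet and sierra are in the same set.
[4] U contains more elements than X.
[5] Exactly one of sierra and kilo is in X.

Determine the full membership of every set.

U = {kilo, romeo, tango}; X = {juliet, sierra}

From (1): kilo ∉ X.
(5) (exactly one): sierra ∈ X.
Only one set left: kilo ∈ U.
(3): juliet matches sierra: juliet ∉ U.
(3): juliet matches sierra: juliet ∈ X.
Suppose romeo ∉ U: no assignment then satisfies all the clues, so romeo ∈ U.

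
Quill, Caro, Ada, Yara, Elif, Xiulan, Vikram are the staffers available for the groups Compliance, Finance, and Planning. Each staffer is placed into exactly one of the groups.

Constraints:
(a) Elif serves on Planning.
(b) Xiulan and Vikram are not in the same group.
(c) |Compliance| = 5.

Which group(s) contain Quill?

Quill: Compliance

From (a): Elif ∈ Planning.
Suppose Quill ∉ Compliance: no assignment then satisfies all the clues, so Quill ∈ Compliance.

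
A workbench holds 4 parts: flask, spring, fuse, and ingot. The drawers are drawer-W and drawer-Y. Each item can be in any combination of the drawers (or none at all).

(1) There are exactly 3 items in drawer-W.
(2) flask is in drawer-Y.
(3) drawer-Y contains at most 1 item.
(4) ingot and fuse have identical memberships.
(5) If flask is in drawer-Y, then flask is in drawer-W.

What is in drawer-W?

From (2): flask ∈ drawer-Y.
(3): drawer-Y already has 1, so the rest are out.
(5): flask ∈ drawer-W.
Suppose spring ∈ drawer-W: no assignment then satisfies all the clues, so spring ∉ drawer-W.

drawer-W = {flask, fuse, ingot}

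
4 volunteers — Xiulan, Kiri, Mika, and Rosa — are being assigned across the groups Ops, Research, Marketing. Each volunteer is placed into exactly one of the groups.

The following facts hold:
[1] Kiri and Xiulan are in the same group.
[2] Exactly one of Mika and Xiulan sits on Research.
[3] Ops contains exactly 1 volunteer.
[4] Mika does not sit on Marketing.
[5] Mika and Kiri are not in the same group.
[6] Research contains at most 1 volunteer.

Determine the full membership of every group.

From (4): Mika ∉ Marketing.
Suppose Xiulan ∈ Ops: no assignment then satisfies all the clues, so Xiulan ∉ Ops.

Ops = {Rosa}; Research = {Mika}; Marketing = {Kiri, Xiulan}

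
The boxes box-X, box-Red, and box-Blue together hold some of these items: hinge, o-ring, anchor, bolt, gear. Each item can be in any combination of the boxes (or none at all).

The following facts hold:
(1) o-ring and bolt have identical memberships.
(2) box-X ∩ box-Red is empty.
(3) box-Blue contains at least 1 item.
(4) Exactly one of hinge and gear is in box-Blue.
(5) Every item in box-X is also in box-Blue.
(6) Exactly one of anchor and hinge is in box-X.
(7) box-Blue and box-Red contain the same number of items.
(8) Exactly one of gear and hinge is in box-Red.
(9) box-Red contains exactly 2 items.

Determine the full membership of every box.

box-X = {hinge}; box-Red = {anchor, gear}; box-Blue = {anchor, hinge}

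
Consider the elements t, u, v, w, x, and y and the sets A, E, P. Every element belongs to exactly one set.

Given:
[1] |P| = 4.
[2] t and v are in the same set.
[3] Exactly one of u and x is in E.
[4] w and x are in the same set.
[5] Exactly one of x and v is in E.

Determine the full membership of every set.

A = {}; E = {w, x}; P = {t, u, v, y}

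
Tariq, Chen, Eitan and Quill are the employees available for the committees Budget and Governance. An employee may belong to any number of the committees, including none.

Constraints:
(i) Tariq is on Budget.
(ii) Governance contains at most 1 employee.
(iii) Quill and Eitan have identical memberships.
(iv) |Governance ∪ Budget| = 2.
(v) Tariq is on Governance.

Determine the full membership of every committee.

From (i): Tariq ∈ Budget.
From (v): Tariq ∈ Governance.
(ii): Governance already has 1, so the rest are out.
Suppose Chen ∉ Budget: no assignment then satisfies all the clues, so Chen ∈ Budget.

Budget = {Chen, Tariq}; Governance = {Tariq}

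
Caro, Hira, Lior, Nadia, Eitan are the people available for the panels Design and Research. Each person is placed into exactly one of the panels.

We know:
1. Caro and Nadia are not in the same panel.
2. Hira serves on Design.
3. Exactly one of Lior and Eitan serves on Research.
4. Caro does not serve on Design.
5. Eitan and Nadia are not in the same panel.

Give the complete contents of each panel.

Design = {Hira, Lior, Nadia}; Research = {Caro, Eitan}

From (2): Hira ∈ Design.
From (4): Caro ∉ Design.
Only one panel left: Caro ∈ Research.
(1): Nadia ∉ Research.
Only one panel left: Nadia ∈ Design.
(5): Eitan ∉ Design.
Only one panel left: Eitan ∈ Research.
(3) (exactly one): Lior ∉ Research.
Only one panel left: Lior ∈ Design.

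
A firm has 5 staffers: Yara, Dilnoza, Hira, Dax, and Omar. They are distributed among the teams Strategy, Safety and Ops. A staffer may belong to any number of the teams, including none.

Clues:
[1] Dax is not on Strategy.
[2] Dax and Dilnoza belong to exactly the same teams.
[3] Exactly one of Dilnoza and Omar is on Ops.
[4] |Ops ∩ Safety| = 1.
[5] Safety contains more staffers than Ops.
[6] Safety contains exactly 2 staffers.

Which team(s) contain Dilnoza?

Dilnoza: none

From (1): Dax ∉ Strategy.
(2): Dilnoza matches Dax: Dilnoza ∉ Strategy.
Suppose Dilnoza ∈ Safety: no assignment then satisfies all the clues, so Dilnoza ∉ Safety.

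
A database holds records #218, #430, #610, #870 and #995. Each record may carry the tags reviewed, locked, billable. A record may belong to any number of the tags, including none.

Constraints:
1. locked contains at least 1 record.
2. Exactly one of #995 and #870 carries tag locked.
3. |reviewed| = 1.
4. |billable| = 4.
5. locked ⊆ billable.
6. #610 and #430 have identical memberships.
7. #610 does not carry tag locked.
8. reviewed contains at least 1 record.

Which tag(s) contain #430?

#430: billable

From (7): #610 ∉ locked.
(6): #430 matches #610: #430 ∉ locked.
Suppose #430 ∈ reviewed: no assignment then satisfies all the clues, so #430 ∉ reviewed.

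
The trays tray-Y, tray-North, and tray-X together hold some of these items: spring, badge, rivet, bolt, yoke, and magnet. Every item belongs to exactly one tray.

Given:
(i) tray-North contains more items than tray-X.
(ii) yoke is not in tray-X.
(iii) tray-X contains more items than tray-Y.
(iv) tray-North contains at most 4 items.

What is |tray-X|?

2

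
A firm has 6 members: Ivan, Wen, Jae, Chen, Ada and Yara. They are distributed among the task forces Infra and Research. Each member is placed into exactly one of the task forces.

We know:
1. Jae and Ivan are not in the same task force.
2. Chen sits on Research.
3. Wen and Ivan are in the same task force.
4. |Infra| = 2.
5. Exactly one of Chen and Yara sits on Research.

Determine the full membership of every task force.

From (2): Chen ∈ Research.
(5) (exactly one): Yara ∉ Research.
Only one task force left: Yara ∈ Infra.
Suppose Ivan ∈ Infra: no assignment then satisfies all the clues, so Ivan ∉ Infra.

Infra = {Jae, Yara}; Research = {Ada, Chen, Ivan, Wen}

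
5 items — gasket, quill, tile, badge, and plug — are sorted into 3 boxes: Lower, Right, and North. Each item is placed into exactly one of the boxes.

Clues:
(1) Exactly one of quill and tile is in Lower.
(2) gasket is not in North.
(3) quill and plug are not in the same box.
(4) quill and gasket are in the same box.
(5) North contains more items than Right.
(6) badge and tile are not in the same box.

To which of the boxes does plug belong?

plug: North

From (2): gasket ∉ North.
(4): quill matches gasket: quill ∉ North.
Suppose plug ∈ Lower: no assignment then satisfies all the clues, so plug ∉ Lower.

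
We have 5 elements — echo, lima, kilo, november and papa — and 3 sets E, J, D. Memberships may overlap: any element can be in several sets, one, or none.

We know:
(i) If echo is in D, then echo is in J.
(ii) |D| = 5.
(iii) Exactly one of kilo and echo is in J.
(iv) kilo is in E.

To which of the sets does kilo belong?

From (iv): kilo ∈ E.
(ii): only 5 candidates remain for D, so all are in.
(i): echo ∈ J.
(iii) (exactly one): kilo ∉ J.

kilo: D, E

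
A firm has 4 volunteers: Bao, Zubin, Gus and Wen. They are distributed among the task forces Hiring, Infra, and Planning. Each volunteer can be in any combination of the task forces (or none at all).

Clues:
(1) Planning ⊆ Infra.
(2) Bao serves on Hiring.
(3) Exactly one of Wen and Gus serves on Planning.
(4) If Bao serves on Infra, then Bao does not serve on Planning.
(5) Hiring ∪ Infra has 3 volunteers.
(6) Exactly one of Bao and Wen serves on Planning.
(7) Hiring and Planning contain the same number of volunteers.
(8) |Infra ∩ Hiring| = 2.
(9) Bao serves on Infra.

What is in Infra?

Infra = {Bao, Wen, Zubin}

From (2): Bao ∈ Hiring.
From (9): Bao ∈ Infra.
(4): Bao ∉ Planning.
(6) (exactly one): Wen ∈ Planning.
(1) with Wen ∈ Planning: Wen ∈ Infra.
(3) (exactly one): Gus ∉ Planning.
Suppose Zubin ∉ Infra: no assignment then satisfies all the clues, so Zubin ∈ Infra.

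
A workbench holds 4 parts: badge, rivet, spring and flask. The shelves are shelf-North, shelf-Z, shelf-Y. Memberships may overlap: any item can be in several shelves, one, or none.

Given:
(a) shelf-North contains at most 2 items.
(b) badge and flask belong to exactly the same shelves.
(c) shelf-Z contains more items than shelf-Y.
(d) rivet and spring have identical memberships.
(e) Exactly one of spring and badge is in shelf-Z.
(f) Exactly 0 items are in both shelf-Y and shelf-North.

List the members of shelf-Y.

shelf-Y = {}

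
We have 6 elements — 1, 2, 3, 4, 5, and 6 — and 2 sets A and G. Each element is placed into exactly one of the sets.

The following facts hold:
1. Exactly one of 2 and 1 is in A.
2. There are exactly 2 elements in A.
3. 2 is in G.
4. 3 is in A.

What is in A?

A = {1, 3}

From (3): 2 ∈ G.
From (4): 3 ∈ A.
(1) (exactly one): 1 ∈ A.
(2): A already has 2, so the rest are out.
Only one set left: 4 ∈ G.
Only one set left: 5 ∈ G.
Only one set left: 6 ∈ G.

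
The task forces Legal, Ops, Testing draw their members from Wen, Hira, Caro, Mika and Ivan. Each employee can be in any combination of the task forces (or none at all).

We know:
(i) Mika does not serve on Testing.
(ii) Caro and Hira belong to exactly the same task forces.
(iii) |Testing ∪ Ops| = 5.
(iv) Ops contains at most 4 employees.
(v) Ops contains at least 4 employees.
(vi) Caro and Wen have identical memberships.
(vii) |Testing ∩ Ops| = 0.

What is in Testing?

Testing = {Ivan}

From (i): Mika ∉ Testing.
Suppose Wen ∈ Testing: no assignment then satisfies all the clues, so Wen ∉ Testing.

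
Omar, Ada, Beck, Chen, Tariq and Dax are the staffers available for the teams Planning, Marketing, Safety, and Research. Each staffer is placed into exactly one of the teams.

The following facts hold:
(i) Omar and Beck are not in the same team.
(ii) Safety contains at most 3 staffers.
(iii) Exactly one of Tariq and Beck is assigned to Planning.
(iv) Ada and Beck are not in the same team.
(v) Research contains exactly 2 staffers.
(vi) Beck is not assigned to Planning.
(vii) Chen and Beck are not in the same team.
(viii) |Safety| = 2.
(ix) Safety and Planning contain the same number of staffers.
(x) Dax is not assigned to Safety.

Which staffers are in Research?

Research = {Beck, Dax}

From (vi): Beck ∉ Planning.
From (x): Dax ∉ Safety.
(iii) (exactly one): Tariq ∈ Planning.
Suppose Omar ∈ Research: no assignment then satisfies all the clues, so Omar ∉ Research.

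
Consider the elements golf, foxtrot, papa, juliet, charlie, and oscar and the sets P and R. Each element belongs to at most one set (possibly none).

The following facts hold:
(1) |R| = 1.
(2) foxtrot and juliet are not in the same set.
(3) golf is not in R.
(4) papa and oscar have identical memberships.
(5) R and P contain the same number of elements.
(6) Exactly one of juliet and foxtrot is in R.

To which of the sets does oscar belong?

oscar: none

From (3): golf ∉ R.
Suppose oscar ∈ P: no assignment then satisfies all the clues, so oscar ∉ P.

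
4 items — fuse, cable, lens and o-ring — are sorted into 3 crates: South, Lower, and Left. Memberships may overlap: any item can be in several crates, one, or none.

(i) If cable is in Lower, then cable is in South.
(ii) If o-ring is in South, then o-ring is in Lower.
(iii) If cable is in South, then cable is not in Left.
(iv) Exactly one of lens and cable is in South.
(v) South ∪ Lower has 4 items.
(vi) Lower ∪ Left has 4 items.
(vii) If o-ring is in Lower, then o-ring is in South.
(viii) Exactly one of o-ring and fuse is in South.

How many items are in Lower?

4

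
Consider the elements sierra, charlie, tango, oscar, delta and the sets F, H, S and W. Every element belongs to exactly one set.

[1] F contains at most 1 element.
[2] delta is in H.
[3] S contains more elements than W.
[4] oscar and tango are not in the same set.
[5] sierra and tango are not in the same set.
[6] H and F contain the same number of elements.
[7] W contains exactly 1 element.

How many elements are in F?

1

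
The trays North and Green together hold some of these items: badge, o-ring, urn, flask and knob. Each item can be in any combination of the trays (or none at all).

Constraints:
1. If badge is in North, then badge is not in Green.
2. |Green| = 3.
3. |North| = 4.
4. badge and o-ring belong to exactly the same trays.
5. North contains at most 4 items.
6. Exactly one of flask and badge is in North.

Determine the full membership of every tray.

North = {badge, knob, o-ring, urn}; Green = {flask, knob, urn}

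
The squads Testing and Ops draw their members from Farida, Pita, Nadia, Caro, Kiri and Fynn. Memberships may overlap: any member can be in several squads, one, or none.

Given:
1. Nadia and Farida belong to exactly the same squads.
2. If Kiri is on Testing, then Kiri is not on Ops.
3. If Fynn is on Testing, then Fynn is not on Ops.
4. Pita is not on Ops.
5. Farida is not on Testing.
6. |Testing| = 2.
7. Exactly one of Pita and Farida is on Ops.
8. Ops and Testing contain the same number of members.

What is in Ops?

Ops = {Farida, Nadia}

From (4): Pita ∉ Ops.
From (5): Farida ∉ Testing.
(1): Nadia matches Farida: Nadia ∉ Testing.
(7) (exactly one): Farida ∈ Ops.
(1): Nadia matches Farida: Nadia ∈ Ops.
Suppose Caro ∈ Ops: no assignment then satisfies all the clues, so Caro ∉ Ops.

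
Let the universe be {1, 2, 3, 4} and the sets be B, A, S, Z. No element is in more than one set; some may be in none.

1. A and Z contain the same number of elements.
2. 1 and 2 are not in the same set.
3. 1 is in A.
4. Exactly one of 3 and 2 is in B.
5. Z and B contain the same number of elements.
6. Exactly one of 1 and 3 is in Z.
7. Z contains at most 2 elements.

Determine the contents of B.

B = {2}

From (3): 1 ∈ A.
(2): 2 ∉ A.
(6) (exactly one): 3 ∈ Z.
(4) (exactly one): 2 ∈ B.
Suppose 4 ∈ B: no assignment then satisfies all the clues, so 4 ∉ B.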